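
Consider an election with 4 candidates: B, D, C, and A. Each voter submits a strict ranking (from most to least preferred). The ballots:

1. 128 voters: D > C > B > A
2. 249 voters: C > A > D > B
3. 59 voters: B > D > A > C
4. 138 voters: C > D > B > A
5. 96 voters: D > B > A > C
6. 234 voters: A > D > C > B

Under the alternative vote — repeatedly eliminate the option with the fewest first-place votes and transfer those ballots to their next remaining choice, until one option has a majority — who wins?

D

Round 1: B 59, D 224, C 387, A 234. Eliminate B.
Round 2: D 283, C 387, A 234. Eliminate A.
Round 3: D 517, C 387. D has a majority.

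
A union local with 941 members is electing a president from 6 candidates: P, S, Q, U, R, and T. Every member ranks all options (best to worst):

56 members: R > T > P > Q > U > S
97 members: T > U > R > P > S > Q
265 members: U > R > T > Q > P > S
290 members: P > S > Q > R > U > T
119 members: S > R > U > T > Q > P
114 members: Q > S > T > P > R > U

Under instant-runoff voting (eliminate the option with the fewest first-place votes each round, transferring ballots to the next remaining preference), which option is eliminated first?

R

Round 1: P 290, S 119, Q 114, U 265, R 56, T 97. Eliminate R.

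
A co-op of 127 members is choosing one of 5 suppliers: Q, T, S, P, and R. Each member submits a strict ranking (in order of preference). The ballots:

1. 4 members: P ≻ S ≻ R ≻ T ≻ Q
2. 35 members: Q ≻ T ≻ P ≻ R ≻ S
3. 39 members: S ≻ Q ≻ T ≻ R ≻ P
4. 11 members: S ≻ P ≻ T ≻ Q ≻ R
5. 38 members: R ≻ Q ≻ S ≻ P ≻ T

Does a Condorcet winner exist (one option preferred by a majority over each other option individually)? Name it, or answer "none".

Q

Q vs T: 112–15 for Q.
Q vs S: 73–54 for Q.
Q vs P: 112–15 for Q.
Q vs R: 85–42 for Q.
Q beats every other option head-to-head.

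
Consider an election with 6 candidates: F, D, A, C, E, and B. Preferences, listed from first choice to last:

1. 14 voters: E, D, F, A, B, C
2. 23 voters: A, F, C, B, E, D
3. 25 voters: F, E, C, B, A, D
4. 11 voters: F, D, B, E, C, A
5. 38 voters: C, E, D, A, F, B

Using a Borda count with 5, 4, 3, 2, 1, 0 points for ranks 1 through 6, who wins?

E

F: 14·3 + 23·4 + 25·5 + 11·5 + 38·1 = 352
D: 14·4 + 23·0 + 25·0 + 11·4 + 38·3 = 214
A: 14·2 + 23·5 + 25·1 + 11·0 + 38·2 = 244
C: 14·0 + 23·3 + 25·3 + 11·1 + 38·5 = 345
E: 14·5 + 23·1 + 25·4 + 11·2 + 38·4 = 367
B: 14·1 + 23·2 + 25·2 + 11·3 + 38·0 = 143
E has the highest Borda score (367).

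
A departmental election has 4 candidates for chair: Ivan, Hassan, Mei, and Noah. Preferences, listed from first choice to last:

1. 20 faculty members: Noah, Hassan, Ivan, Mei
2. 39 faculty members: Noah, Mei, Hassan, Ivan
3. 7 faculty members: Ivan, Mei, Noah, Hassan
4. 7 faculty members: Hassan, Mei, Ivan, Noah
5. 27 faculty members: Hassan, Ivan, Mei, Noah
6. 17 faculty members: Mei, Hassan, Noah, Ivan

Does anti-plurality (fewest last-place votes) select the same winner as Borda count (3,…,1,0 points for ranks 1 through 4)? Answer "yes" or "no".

Anti-plurality — last-place votes: Ivan 56, Hassan 7, Mei 20, Noah 34. Winner: Hassan.
Borda — scores: Ivan 102, Hassan 215, Mei 184, Noah 201. Winner: Hassan.
The two methods agree.

yes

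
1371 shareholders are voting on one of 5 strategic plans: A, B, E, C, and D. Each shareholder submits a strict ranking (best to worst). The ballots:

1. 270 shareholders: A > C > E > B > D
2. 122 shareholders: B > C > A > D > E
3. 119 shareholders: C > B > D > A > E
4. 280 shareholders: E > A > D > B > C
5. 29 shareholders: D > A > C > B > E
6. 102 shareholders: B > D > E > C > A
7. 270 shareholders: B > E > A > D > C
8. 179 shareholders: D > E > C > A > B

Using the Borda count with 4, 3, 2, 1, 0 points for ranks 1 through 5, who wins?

E

A: 270·4 + 122·2 + 119·1 + 280·3 + 29·3 + 102·0 + 270·2 + 179·1 = 3089
B: 270·1 + 122·4 + 119·3 + 280·1 + 29·1 + 102·4 + 270·4 + 179·0 = 2912
E: 270·2 + 122·0 + 119·0 + 280·4 + 29·0 + 102·2 + 270·3 + 179·3 = 3211
C: 270·3 + 122·3 + 119·4 + 280·0 + 29·2 + 102·1 + 270·0 + 179·2 = 2170
D: 270·0 + 122·1 + 119·2 + 280·2 + 29·4 + 102·3 + 270·1 + 179·4 = 2328
E has the highest Borda score (3211).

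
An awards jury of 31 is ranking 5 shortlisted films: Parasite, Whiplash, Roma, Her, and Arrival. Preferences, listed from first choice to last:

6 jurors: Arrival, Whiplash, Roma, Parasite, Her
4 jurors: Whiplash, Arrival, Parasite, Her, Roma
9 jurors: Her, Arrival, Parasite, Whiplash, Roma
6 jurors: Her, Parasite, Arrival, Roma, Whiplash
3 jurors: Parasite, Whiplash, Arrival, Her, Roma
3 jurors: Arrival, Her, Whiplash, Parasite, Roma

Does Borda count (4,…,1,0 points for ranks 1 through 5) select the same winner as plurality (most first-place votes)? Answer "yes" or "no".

no

Borda — scores: Parasite 65, Whiplash 58, Roma 18, Her 76, Arrival 93. Winner: Arrival.
Plurality — first-place votes: Parasite 3, Whiplash 4, Roma 0, Her 15, Arrival 9. Winner: Her.
The two methods disagree.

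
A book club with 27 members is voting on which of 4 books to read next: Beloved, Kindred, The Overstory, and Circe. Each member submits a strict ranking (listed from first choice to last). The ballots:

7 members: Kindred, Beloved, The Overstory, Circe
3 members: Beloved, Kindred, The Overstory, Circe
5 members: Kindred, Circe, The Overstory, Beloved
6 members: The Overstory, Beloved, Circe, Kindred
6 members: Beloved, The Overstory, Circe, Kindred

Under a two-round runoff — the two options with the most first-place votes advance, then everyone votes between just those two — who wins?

Round 1 first-place votes: Beloved 9, Kindred 12, The Overstory 6, Circe 0.
Kindred and Beloved advance.
Runoff: Kindred is preferred to Beloved by 12 voters; Beloved by 15.
Beloved wins the runoff.

Beloved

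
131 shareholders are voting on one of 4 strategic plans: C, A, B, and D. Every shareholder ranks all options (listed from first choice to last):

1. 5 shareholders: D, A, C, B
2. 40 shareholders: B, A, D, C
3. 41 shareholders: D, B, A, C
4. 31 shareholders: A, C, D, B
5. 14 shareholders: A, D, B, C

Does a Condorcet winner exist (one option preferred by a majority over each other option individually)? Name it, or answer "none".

none

Checking pairwise contests:
A beats C 131–0.
B beats A 81–50.
D beats B 91–40.
A beats D 85–46.
Every option loses at least one head-to-head, so there is no Condorcet winner.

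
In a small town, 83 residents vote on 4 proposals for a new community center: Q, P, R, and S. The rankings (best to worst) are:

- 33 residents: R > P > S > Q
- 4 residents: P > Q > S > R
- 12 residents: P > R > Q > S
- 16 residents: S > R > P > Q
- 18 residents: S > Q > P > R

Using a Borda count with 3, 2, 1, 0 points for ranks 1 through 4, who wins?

R

Q: 33·0 + 4·2 + 12·1 + 16·0 + 18·2 = 56
P: 33·2 + 4·3 + 12·3 + 16·1 + 18·1 = 148
R: 33·3 + 4·0 + 12·2 + 16·2 + 18·0 = 155
S: 33·1 + 4·1 + 12·0 + 16·3 + 18·3 = 139
R has the highest Borda score (155).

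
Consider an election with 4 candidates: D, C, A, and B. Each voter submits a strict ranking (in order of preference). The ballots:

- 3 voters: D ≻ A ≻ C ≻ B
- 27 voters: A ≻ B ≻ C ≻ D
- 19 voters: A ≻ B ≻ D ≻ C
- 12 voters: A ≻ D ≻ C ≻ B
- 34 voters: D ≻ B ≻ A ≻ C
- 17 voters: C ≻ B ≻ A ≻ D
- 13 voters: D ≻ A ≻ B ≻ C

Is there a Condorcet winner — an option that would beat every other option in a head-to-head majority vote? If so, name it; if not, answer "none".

A

A vs D: 75–50 for A.
A vs C: 108–17 for A.
A vs B: 74–51 for A.
A beats every other option head-to-head.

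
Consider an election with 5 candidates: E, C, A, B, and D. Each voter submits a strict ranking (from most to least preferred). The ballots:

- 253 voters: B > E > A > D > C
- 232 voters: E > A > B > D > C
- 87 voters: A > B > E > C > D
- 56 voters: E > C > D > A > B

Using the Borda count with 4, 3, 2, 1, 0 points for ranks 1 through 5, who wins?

E: 253·3 + 232·4 + 87·2 + 56·4 = 2085
C: 253·0 + 232·0 + 87·1 + 56·3 = 255
A: 253·2 + 232·3 + 87·4 + 56·1 = 1606
B: 253·4 + 232·2 + 87·3 + 56·0 = 1737
D: 253·1 + 232·1 + 87·0 + 56·2 = 597
E has the highest Borda score (2085).

E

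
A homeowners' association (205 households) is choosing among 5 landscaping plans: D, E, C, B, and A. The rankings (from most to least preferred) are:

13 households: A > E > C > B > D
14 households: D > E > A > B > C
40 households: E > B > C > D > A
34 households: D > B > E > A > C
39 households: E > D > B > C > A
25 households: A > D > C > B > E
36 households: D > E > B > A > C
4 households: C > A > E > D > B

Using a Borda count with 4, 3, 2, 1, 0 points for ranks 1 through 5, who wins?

D: 13·0 + 14·4 + 40·1 + 34·4 + 39·3 + 25·3 + 36·4 + 4·1 = 572
E: 13·3 + 14·3 + 40·4 + 34·2 + 39·4 + 25·0 + 36·3 + 4·2 = 581
C: 13·2 + 14·0 + 40·2 + 34·0 + 39·1 + 25·2 + 36·0 + 4·4 = 211
B: 13·1 + 14·1 + 40·3 + 34·3 + 39·2 + 25·1 + 36·2 + 4·0 = 424
A: 13·4 + 14·2 + 40·0 + 34·1 + 39·0 + 25·4 + 36·1 + 4·3 = 262
E has the highest Borda score (581).

E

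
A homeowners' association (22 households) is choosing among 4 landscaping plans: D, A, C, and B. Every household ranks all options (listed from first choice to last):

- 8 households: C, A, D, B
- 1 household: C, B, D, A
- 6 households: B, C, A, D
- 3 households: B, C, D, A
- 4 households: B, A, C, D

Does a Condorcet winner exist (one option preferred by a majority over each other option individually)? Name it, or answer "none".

B

B vs D: 14–8 for B.
B vs A: 14–8 for B.
B vs C: 13–9 for B.
B beats every other option head-to-head.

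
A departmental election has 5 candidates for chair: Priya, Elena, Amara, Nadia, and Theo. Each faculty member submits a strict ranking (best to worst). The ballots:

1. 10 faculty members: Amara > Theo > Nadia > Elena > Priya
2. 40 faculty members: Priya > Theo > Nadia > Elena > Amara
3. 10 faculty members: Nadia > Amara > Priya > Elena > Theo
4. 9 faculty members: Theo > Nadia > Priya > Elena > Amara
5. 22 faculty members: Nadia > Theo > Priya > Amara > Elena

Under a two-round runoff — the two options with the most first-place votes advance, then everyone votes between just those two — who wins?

Round 1 first-place votes: Priya 40, Elena 0, Amara 10, Nadia 32, Theo 9.
Priya and Nadia advance.
Runoff: Priya is preferred to Nadia by 40 voters; Nadia by 51.
Nadia wins the runoff.

Nadia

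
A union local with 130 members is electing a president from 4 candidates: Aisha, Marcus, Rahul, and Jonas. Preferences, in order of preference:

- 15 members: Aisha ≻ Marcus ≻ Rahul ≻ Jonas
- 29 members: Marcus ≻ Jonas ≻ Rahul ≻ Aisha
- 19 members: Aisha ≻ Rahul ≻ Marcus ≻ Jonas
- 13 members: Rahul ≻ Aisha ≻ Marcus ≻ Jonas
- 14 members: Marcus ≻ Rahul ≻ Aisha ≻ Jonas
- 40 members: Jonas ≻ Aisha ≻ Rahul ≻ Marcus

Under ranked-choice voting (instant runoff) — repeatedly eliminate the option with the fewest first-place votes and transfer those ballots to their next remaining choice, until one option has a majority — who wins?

Round 1: Aisha 34, Marcus 43, Rahul 13, Jonas 40. Eliminate Rahul.
Round 2: Aisha 47, Marcus 43, Jonas 40. Eliminate Jonas.
Round 3: Aisha 87, Marcus 43. Aisha has a majority.

Aisha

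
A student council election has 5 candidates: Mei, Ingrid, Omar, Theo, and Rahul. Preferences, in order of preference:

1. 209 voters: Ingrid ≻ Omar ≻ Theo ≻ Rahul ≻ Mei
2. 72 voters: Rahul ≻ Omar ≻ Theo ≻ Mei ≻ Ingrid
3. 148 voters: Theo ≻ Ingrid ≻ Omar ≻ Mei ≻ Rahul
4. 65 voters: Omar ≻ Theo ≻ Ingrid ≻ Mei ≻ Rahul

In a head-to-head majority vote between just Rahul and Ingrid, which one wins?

Voters preferring Rahul to Ingrid: 72; preferring Ingrid to Rahul: 422.
Ingrid wins the head-to-head.

Ingrid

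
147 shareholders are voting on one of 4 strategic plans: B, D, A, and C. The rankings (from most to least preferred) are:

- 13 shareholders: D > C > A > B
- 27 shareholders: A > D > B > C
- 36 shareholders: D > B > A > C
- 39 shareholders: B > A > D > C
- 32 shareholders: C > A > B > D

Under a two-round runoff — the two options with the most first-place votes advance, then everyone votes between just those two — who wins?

D

Round 1 first-place votes: B 39, D 49, A 27, C 32.
D and B advance.
Runoff: D is preferred to B by 76 voters; B by 71.
D wins the runoff.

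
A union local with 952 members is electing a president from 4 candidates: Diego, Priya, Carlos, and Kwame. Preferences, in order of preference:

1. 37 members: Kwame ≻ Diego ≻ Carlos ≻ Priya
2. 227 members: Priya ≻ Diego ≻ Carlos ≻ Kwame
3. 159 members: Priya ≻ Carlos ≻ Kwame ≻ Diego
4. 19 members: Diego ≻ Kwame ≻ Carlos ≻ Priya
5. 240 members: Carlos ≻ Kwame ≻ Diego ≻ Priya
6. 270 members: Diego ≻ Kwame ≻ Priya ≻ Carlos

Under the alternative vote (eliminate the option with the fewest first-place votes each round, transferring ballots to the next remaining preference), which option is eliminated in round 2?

Carlos

Round 1: Diego 289, Priya 386, Carlos 240, Kwame 37. Eliminate Kwame.
Round 2: Diego 326, Priya 386, Carlos 240. Eliminate Carlos.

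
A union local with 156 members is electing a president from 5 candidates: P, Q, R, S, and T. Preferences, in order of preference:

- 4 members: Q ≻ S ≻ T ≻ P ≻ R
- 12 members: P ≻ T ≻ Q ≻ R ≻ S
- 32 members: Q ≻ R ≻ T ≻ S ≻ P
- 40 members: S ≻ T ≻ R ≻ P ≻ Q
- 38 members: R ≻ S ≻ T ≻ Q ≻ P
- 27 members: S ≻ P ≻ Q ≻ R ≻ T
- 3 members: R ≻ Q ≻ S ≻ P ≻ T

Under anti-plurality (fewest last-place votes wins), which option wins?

R

Last-place votes: P 70, Q 40, R 4, S 12, T 30.
R is ranked last by the fewest voters, so R wins.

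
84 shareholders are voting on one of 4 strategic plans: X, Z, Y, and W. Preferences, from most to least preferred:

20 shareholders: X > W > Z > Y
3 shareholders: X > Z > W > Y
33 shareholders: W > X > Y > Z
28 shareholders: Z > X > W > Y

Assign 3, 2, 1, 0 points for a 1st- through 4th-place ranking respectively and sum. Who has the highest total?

X

X: 20·3 + 3·3 + 33·2 + 28·2 = 191
Z: 20·1 + 3·2 + 33·0 + 28·3 = 110
Y: 20·0 + 3·0 + 33·1 + 28·0 = 33
W: 20·2 + 3·1 + 33·3 + 28·1 = 170
X has the highest Borda score (191).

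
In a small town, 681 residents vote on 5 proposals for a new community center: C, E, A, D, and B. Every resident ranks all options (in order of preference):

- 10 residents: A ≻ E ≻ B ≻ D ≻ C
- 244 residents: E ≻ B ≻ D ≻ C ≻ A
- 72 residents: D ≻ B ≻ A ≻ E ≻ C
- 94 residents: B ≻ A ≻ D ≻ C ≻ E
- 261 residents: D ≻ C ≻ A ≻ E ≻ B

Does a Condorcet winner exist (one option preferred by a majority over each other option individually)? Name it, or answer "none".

Checking pairwise contests:
D beats C 681–0.
C beats E 355–326.
C beats A 505–176.
B beats D 348–333.
E beats B 515–166.
Every option loses at least one head-to-head, so there is no Condorcet winner.

none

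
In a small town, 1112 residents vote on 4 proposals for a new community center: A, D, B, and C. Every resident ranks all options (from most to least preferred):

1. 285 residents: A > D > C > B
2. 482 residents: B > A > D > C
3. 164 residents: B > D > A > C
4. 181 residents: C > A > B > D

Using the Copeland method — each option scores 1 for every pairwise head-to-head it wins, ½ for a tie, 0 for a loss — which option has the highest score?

A: beats D and C; loses to B → score 2.
D: beats C; loses to A and B → score 1.
B: beats A, D, and C → score 3.
C: loses to A, D, and B → score 0.
B has the best pairwise record.

B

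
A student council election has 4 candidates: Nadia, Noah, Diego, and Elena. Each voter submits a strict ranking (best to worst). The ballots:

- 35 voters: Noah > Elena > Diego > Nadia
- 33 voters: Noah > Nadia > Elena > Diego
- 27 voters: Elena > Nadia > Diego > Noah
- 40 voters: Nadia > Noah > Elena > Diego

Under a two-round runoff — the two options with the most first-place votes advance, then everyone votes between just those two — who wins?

Round 1 first-place votes: Nadia 40, Noah 68, Diego 0, Elena 27.
Noah and Nadia advance.
Runoff: Noah is preferred to Nadia by 68 voters; Nadia by 67.
Noah wins the runoff.

Noah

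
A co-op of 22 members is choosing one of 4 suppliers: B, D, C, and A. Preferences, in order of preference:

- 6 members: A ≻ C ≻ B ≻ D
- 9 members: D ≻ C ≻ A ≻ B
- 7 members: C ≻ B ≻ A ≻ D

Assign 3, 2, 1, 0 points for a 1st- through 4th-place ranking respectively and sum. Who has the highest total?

C

B: 6·1 + 9·0 + 7·2 = 20
D: 6·0 + 9·3 + 7·0 = 27
C: 6·2 + 9·2 + 7·3 = 51
A: 6·3 + 9·1 + 7·1 = 34
C has the highest Borda score (51).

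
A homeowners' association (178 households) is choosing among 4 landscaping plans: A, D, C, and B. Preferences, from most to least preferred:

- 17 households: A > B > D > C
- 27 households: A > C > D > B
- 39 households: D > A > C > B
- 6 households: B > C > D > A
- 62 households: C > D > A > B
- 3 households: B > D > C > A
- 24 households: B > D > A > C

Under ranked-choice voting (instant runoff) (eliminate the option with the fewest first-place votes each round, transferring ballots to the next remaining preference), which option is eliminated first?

Round 1: A 44, D 39, C 62, B 33. Eliminate B.

B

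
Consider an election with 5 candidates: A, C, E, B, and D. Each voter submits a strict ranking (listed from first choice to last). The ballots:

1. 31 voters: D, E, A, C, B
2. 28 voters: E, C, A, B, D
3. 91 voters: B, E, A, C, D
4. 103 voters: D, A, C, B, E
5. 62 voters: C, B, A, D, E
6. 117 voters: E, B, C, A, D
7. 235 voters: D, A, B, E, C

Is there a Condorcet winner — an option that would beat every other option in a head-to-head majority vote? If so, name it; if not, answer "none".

D vs A: 369–298 for D.
D vs C: 369–298 for D.
D vs E: 431–236 for D.
D vs B: 369–298 for D.
D beats every other option head-to-head.

D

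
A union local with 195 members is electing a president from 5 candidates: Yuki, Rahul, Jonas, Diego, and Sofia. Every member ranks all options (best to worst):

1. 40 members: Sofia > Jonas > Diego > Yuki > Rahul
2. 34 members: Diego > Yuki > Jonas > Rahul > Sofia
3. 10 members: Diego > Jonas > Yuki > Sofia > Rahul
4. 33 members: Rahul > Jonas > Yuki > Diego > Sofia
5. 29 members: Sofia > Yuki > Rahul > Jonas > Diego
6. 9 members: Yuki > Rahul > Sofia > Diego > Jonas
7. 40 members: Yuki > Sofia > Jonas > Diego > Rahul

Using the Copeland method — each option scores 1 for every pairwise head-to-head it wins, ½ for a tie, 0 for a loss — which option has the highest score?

Yuki

Yuki: beats Rahul, Jonas, Diego, and Sofia → score 4.
Rahul: loses to Yuki, Jonas, Diego, and Sofia → score 0.
Jonas: beats Rahul and Diego; loses to Yuki and Sofia → score 2.
Diego: beats Rahul; loses to Yuki, Jonas, and Sofia → score 1.
Sofia: beats Rahul, Jonas, and Diego; loses to Yuki → score 3.
Yuki has the best pairwise record.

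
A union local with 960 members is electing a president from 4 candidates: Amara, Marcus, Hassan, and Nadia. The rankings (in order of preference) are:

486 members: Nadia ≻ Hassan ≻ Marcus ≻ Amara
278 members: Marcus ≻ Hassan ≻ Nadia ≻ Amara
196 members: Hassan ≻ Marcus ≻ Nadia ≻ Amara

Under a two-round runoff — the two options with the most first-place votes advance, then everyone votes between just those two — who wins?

Nadia

Round 1 first-place votes: Amara 0, Marcus 278, Hassan 196, Nadia 486.
Nadia and Marcus advance.
Runoff: Nadia is preferred to Marcus by 486 voters; Marcus by 474.
Nadia wins the runoff.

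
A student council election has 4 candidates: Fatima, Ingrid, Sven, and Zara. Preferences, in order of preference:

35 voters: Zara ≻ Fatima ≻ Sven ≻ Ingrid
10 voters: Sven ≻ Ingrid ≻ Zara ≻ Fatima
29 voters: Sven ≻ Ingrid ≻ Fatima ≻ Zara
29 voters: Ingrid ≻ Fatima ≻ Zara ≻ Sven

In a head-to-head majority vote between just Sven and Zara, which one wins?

Zara

Voters preferring Sven to Zara: 39; preferring Zara to Sven: 64.
Zara wins the head-to-head.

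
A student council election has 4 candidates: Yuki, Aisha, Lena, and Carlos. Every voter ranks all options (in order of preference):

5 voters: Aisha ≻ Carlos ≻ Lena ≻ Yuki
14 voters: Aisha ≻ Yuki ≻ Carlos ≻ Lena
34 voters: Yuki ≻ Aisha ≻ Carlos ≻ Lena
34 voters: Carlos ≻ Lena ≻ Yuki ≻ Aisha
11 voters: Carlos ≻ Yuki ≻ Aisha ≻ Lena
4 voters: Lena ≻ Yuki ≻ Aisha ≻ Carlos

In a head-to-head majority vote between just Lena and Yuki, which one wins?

Voters preferring Lena to Yuki: 43; preferring Yuki to Lena: 59.
Yuki wins the head-to-head.

Yuki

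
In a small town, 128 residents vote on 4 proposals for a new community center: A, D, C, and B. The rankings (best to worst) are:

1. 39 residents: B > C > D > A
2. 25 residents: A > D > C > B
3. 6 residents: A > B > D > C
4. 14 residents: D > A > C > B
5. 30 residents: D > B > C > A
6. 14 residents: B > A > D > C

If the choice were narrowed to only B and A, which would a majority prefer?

B

Voters preferring B to A: 83; preferring A to B: 45.
B wins the head-to-head.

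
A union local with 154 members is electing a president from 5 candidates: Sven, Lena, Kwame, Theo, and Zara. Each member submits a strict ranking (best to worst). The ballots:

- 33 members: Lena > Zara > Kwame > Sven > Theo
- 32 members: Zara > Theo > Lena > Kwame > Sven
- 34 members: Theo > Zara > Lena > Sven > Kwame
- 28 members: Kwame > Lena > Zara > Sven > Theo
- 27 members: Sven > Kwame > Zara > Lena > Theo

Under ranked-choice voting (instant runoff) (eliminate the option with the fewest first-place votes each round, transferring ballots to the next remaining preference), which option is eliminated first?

Round 1: Sven 27, Lena 33, Kwame 28, Theo 34, Zara 32. Eliminate Sven.

Sven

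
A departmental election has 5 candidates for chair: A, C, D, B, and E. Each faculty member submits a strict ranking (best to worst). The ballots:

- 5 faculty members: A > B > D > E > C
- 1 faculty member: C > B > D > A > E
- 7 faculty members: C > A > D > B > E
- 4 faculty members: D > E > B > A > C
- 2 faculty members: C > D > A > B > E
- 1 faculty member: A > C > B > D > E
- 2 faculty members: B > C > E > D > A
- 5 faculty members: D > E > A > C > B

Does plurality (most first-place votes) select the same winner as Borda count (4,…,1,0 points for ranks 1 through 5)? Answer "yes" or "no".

no

Plurality — first-place votes: A 6, C 10, D 9, B 2, E 0. Winner: C.
Borda — scores: A 64, C 54, D 71, B 45, E 36. Winner: D.
The two methods disagree.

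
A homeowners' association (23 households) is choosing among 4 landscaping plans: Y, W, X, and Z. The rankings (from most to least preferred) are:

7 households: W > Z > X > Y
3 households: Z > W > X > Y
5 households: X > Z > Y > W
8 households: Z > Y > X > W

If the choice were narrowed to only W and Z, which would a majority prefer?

Z

Voters preferring W to Z: 7; preferring Z to W: 16.
Z wins the head-to-head.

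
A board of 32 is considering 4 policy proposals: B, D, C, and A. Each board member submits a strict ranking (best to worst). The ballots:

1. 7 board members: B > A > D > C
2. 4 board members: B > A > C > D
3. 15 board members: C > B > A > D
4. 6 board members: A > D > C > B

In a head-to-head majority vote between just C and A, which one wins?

Voters preferring C to A: 15; preferring A to C: 17.
A wins the head-to-head.

A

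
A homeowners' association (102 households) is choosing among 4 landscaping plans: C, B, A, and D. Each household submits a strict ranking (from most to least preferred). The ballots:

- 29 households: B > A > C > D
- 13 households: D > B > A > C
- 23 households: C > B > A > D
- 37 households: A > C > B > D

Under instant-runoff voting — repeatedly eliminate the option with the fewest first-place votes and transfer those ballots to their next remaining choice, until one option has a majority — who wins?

B

Round 1: C 23, B 29, A 37, D 13. Eliminate D.
Round 2: C 23, B 42, A 37. Eliminate C.
Round 3: B 65, A 37. B has a majority.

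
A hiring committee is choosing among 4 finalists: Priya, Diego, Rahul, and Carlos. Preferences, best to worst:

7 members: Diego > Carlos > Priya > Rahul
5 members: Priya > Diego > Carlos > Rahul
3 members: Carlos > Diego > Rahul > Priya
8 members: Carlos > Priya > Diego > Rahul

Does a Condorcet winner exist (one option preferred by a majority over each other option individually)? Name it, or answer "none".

none

Checking pairwise contests:
Carlos beats Priya 18–5.
Priya beats Diego 13–10.
Priya beats Rahul 20–3.
Diego beats Carlos 12–11.
Every option loses at least one head-to-head, so there is no Condorcet winner.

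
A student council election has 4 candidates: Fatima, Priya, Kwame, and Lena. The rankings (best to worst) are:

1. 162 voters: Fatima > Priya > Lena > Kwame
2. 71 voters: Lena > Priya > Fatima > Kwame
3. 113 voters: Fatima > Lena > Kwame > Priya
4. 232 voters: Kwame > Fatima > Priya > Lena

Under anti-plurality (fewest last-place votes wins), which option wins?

Last-place votes: Fatima 0, Priya 113, Kwame 233, Lena 232.
Fatima is ranked last by the fewest voters, so Fatima wins.

Fatima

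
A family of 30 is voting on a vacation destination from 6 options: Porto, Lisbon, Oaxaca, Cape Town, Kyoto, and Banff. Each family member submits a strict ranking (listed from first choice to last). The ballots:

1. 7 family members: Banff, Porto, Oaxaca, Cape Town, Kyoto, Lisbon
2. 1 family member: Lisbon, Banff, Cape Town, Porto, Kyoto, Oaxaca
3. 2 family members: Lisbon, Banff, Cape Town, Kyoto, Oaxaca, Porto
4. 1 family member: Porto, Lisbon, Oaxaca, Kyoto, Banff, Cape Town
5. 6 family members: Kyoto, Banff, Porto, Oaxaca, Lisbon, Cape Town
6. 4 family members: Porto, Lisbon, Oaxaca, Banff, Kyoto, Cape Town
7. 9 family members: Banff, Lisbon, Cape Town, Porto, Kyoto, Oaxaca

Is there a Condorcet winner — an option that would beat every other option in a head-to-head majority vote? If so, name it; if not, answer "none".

Banff vs Porto: 25–5 for Banff.
Banff vs Lisbon: 22–8 for Banff.
Banff vs Oaxaca: 25–5 for Banff.
Banff vs Cape Town: 30–0 for Banff.
Banff vs Kyoto: 23–7 for Banff.
Banff beats every other option head-to-head.

Banff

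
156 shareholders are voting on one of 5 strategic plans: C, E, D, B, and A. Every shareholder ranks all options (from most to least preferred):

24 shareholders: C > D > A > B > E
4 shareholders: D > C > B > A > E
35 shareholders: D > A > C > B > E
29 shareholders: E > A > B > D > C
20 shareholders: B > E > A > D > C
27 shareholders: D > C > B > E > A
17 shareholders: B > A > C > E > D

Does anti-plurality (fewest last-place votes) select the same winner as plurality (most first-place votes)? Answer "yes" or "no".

no

Anti-plurality — last-place votes: C 49, E 63, D 17, B 0, A 27. Winner: B.
Plurality — first-place votes: C 24, E 29, D 66, B 37, A 0. Winner: D.
The two methods disagree.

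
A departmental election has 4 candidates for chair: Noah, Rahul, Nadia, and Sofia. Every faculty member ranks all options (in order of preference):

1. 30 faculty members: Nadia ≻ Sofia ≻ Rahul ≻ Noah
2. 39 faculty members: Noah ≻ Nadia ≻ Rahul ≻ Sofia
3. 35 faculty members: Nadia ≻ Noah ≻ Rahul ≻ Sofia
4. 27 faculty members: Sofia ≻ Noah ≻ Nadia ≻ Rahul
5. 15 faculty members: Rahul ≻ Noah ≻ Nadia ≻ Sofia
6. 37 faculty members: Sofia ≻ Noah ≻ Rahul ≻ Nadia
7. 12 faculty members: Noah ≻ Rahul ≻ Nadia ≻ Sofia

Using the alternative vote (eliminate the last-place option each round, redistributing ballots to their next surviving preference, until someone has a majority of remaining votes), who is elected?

Noah

Round 1: Noah 51, Rahul 15, Nadia 65, Sofia 64. Eliminate Rahul.
Round 2: Noah 66, Nadia 65, Sofia 64. Eliminate Sofia.
Round 3: Noah 130, Nadia 65. Noah has a majority.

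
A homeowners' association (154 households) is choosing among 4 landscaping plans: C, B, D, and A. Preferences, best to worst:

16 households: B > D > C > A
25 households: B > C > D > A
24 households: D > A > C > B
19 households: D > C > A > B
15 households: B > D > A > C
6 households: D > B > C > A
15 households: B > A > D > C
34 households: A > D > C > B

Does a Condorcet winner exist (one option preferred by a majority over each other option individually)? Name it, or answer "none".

D vs C: 129–25 for D.
D vs B: 83–71 for D.
D vs A: 105–49 for D.
D beats every other option head-to-head.

D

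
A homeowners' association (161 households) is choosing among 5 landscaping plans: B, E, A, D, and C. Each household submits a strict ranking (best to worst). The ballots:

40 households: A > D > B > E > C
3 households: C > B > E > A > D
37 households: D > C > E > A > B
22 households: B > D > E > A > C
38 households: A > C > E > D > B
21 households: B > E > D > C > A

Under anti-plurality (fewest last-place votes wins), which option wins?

E

Last-place votes: B 75, E 0, A 21, D 3, C 62.
E is ranked last by the fewest voters, so E wins.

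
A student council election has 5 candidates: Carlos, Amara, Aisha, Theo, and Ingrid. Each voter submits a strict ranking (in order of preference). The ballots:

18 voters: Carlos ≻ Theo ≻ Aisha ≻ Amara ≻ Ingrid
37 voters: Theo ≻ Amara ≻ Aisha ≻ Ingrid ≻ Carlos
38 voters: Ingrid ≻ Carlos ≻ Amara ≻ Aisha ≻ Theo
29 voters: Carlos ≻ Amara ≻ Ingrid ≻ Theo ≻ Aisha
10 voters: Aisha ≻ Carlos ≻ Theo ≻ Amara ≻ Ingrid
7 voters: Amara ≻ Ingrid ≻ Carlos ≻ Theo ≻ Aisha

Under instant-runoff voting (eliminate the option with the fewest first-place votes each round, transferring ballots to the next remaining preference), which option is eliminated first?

Amara

Round 1: Carlos 47, Amara 7, Aisha 10, Theo 37, Ingrid 38. Eliminate Amara.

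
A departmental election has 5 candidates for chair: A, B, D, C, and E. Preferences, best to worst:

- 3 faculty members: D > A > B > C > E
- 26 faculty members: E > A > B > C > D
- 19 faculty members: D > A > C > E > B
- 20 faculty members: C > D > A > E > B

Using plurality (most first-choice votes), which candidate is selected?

E

First-place votes: A 0, B 0, D 22, C 20, E 26.
E has the most first-place votes.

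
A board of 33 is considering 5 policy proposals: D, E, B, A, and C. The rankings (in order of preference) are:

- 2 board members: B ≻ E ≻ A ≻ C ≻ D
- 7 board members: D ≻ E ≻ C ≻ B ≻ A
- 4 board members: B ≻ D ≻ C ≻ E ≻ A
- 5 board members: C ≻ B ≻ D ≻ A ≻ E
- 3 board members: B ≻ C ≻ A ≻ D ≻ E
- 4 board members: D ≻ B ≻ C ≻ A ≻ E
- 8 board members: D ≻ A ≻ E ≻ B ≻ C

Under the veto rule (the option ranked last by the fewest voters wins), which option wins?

B

Last-place votes: D 2, E 12, B 0, A 11, C 8.
B is ranked last by the fewest voters, so B wins.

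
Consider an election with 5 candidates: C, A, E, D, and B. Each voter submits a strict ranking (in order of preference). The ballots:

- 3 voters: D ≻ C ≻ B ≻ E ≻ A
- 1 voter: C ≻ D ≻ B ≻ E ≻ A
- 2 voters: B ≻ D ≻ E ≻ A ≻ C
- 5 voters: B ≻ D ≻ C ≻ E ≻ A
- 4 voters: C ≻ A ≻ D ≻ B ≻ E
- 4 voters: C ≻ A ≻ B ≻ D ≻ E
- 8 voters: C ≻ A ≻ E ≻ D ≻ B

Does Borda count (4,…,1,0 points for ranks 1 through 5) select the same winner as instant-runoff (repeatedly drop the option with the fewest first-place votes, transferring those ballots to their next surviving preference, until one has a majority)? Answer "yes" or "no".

Borda — scores: C 87, A 50, E 29, D 56, B 48. Winner: C.
Instant-runoff — R1 C 17, A 0, E 0, D 3, B 7 (C winner). Winner: C.
The two methods agree.

yes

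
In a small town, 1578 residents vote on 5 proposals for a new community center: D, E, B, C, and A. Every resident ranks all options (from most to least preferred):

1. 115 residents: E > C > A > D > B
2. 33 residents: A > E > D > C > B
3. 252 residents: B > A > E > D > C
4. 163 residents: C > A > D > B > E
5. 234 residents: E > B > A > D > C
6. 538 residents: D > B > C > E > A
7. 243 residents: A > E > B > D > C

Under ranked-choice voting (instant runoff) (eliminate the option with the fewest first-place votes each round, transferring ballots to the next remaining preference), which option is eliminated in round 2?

Round 1: D 538, E 349, B 252, C 163, A 276. Eliminate C.
Round 2: D 538, E 349, B 252, A 439. Eliminate B.

B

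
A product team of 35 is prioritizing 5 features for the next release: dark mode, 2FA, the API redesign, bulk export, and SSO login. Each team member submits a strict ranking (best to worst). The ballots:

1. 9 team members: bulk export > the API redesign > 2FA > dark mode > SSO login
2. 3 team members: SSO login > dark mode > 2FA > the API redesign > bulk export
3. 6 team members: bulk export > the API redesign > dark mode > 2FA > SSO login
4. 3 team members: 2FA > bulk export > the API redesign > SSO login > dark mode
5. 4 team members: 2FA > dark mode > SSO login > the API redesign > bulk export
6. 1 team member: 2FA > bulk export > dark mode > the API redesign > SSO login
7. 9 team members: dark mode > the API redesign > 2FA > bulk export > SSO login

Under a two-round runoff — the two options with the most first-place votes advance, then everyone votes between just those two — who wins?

Round 1 first-place votes: dark mode 9, 2FA 8, the API redesign 0, bulk export 15, SSO login 3.
bulk export and dark mode advance.
Runoff: bulk export is preferred to dark mode by 19 voters; dark mode by 16.
bulk export wins the runoff.

bulk export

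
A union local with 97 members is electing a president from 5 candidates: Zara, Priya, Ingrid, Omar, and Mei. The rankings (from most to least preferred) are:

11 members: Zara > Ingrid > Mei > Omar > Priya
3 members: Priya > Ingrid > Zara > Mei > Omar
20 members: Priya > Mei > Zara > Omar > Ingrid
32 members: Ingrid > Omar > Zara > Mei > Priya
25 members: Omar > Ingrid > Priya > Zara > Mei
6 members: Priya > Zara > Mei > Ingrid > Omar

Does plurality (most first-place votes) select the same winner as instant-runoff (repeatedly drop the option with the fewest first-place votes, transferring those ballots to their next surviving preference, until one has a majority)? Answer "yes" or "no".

yes

Plurality — first-place votes: Zara 11, Priya 29, Ingrid 32, Omar 25, Mei 0. Winner: Ingrid.
Instant-runoff — R1 Zara 11, Priya 29, Ingrid 32, Omar 25, Mei 0 (Mei out); R2 Zara 11, Priya 29, Ingrid 32, Omar 25 (Zara out); R3 Priya 29, Ingrid 43, Omar 25 (Omar out); R4 Priya 29, Ingrid 68 (Ingrid winner). Winner: Ingrid.
The two methods agree.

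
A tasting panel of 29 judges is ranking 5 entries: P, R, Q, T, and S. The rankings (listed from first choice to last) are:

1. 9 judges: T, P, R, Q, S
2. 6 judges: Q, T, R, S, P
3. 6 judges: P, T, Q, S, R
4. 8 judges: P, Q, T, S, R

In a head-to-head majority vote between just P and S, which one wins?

Voters preferring P to S: 23; preferring S to P: 6.
P wins the head-to-head.

P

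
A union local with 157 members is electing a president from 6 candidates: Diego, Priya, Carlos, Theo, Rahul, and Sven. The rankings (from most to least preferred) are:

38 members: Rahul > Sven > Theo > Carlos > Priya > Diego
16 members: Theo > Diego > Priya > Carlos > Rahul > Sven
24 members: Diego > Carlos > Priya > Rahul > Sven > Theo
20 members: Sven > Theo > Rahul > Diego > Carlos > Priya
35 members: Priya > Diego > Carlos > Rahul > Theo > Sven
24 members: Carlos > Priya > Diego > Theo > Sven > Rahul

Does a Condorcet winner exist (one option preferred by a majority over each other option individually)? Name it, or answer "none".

none

Checking pairwise contests:
Priya beats Diego 97–60.
Carlos beats Priya 106–51.
Diego beats Carlos 95–62.
Diego beats Theo 83–74.
Diego beats Rahul 99–58.
Diego beats Sven 99–58.
Every option loses at least one head-to-head, so there is no Condorcet winner.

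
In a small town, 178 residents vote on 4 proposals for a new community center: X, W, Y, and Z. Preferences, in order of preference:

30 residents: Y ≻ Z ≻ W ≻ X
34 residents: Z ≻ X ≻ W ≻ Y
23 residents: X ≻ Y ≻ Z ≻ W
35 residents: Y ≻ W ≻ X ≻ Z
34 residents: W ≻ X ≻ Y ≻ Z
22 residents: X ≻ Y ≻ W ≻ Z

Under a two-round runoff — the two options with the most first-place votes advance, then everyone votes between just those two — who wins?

Round 1 first-place votes: X 45, W 34, Y 65, Z 34.
Y and X advance.
Runoff: Y is preferred to X by 65 voters; X by 113.
X wins the runoff.

X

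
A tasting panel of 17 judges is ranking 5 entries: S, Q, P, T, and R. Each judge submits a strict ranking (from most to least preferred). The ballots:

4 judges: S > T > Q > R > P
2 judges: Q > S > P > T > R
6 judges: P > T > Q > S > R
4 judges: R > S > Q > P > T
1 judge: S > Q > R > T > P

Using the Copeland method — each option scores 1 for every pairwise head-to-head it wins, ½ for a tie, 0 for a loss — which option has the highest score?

S

S: beats Q, P, T, and R → score 4.
Q: beats P and R; loses to S and T → score 2.
P: beats T; loses to S, Q, and R → score 1.
T: beats Q and R; loses to S and P → score 2.
R: beats P; loses to S, Q, and T → score 1.
S has the best pairwise record.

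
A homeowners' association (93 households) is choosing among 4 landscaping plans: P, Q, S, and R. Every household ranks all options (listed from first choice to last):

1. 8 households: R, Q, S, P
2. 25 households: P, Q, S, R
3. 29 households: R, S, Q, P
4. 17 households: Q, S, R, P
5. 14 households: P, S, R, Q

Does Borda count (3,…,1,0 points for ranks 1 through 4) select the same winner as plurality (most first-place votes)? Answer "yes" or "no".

Borda — scores: P 117, Q 146, S 153, R 142. Winner: S.
Plurality — first-place votes: P 39, Q 17, S 0, R 37. Winner: P.
The two methods disagree.

no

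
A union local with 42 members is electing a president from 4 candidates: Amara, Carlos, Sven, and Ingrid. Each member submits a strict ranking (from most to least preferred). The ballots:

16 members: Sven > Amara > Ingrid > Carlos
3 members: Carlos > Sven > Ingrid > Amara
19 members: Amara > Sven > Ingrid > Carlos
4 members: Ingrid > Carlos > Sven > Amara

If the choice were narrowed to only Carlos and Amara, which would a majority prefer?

Amara

Voters preferring Carlos to Amara: 7; preferring Amara to Carlos: 35.
Amara wins the head-to-head.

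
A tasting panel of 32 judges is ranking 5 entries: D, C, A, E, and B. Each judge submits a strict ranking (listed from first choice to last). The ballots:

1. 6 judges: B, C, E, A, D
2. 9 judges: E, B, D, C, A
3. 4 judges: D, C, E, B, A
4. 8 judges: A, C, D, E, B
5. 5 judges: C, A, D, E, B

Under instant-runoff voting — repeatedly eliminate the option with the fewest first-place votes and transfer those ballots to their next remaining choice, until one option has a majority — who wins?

Round 1: D 4, C 5, A 8, E 9, B 6. Eliminate D.
Round 2: C 9, A 8, E 9, B 6. Eliminate B.
Round 3: C 15, A 8, E 9. Eliminate A.
Round 4: C 23, E 9. C has a majority.

C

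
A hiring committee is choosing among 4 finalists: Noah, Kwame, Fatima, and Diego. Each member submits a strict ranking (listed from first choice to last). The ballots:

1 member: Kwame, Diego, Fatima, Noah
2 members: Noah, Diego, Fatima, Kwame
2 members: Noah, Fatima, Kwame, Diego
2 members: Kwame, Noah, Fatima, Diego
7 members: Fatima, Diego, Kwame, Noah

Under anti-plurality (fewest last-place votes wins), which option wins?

Fatima

Last-place votes: Noah 8, Kwame 2, Fatima 0, Diego 4.
Fatima is ranked last by the fewest voters, so Fatima wins.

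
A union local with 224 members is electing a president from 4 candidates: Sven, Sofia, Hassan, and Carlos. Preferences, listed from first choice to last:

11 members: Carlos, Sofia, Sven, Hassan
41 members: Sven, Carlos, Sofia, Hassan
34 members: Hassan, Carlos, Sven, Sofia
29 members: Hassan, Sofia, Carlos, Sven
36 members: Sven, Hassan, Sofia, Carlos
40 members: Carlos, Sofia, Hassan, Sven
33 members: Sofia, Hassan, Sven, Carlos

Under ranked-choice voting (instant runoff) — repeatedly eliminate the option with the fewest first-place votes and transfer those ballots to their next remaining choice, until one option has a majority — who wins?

Round 1: Sven 77, Sofia 33, Hassan 63, Carlos 51. Eliminate Sofia.
Round 2: Sven 77, Hassan 96, Carlos 51. Eliminate Carlos.
Round 3: Sven 88, Hassan 136. Hassan has a majority.

Hassan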